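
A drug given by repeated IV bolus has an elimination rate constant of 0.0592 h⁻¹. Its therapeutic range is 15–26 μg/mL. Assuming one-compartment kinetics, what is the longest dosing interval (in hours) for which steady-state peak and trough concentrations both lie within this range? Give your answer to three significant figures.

9.29 h

Between IV bolus doses, concentration decays as C = C₀·e^(−kτ), so C_peak/C_trough = e^(kτ).
τ_max = ln(C_peak/C_trough) / k = ln(26/15) / 0.05920 = 0.5500 / 0.05920 = 9.291 h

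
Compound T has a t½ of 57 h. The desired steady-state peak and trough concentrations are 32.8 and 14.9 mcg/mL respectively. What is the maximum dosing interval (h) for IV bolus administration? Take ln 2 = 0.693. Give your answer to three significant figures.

k = 0.693 / t½ = 0.693 / 57 = 0.01216 h⁻¹
Between IV bolus doses, concentration decays as C = C₀·e^(−kτ), so C_peak/C_trough = e^(kτ).
τ_max = ln(C_peak/C_trough) / k = ln(32.8/14.9) / 0.01216 = 0.7891 / 0.01216 = 64.89 h

64.9 h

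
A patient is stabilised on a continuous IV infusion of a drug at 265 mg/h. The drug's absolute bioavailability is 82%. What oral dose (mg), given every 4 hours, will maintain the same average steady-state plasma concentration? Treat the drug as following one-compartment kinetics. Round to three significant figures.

To maintain the same Css, the systemic dosing rate must be unchanged: F·D/τ = infusion rate.
D = rate × τ / F = 265 × 4 / 0.82 = 1293 mg

1290 mg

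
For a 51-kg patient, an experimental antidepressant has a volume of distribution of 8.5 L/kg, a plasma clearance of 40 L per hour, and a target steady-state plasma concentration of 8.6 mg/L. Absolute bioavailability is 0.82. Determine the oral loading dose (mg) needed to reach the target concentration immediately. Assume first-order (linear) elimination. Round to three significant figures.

Total Vd = 8.5 × 51 = 433.5 L
The loading dose fills Vd to the target concentration.
LD = Vd × C / F = 433.5 × 8.600 / 0.82 = 4546 mg

4550 mg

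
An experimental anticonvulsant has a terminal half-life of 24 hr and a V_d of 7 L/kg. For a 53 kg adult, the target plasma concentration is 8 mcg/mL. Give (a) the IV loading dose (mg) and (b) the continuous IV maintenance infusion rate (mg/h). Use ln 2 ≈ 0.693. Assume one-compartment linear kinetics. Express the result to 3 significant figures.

Vd(total) = 53 kg × 7 L/kg = 371.0 L
LD = Vd × C = 371.0 × 8 = 2968 mg
CL = 0.693 × Vd / t½ = 0.693 × 371.0 / 24 = 10.71 L/h
Infusion rate = CL × Css = 10.71 × 8 = 85.68 mg/h

(a) 2970 mg; (b) 85.7 mg/h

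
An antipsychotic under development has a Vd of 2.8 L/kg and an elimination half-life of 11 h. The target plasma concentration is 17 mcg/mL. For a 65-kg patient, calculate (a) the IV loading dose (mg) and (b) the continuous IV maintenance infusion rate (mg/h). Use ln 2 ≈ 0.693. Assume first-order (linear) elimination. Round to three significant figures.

Vd(total) = 65 kg × 2.8 L/kg = 182.0 L
LD = Vd × C = 182.0 × 17 = 3094 mg
CL = 0.693 × Vd / t½ = 0.693 × 182.0 / 11 = 11.47 L/h
Infusion rate = CL × Css = 11.47 × 17 = 195.0 mg/h

(a) 3090 mg; (b) 195 mg/h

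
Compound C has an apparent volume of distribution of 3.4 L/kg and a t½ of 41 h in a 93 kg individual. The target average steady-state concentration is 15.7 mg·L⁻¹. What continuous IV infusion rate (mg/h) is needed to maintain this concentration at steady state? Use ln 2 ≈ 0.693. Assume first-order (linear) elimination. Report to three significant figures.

Vd = 3.4 L/kg × 93 kg = 316.2 L
CL = ln 2 · Vd / t½ = 0.693 × 316.2 / 41 = 5.345 L/h
Infusion rate = CL × Css = 5.345 × 15.7 = 83.92 mg/h

83.9 mg/h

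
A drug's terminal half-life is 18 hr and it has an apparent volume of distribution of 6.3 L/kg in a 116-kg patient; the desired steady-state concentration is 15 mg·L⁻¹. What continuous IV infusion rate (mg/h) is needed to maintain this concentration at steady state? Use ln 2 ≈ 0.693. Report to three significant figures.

Vd = 6.3 L/kg × 116 kg = 730.8 L
k = 0.693/18 = 0.03850 h⁻¹, so CL = k·Vd = 0.03850 × 730.8 = 28.14 L/h
Infusion rate = CL × Css = 28.14 × 15 = 422.1 mg/h

422 mg/h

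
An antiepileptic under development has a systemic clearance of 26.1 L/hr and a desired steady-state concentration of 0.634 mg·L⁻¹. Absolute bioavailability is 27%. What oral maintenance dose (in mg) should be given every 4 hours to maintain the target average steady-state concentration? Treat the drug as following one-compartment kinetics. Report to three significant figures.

245 mg

D = CL × Css × τ / F = 26.10 × 0.634 × 4 / 0.27 = 245.1 mg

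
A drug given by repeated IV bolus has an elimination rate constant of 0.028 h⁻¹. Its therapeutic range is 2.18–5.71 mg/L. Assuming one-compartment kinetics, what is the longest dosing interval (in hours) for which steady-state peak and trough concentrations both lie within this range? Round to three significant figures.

34.4 h

Between IV bolus doses, concentration decays as C = C₀·e^(−kτ), so C_peak/C_trough = e^(kτ).
τ_max = ln(C_peak/C_trough) / k = ln(5.71/2.18) / 0.02800 = 0.9629 / 0.02800 = 34.39 h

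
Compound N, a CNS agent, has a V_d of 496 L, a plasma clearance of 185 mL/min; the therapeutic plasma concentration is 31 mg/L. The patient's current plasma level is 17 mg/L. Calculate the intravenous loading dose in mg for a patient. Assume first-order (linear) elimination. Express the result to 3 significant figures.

6940 mg

Concentration deficit ΔC = 31 − 17 = 14.00 mg/L
LD = Vd × ΔC = 496.0 × 14.00 = 6944 mg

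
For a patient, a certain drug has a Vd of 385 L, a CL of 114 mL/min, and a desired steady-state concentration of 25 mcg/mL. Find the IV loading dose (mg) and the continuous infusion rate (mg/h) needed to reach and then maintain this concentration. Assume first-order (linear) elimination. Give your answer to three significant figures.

(a) 9630 mg; (b) 171 mg/h

Loading dose = Vd × C = 385.0 × 25 = 9625 mg
Convert clearance: 114 mL/min × 60 min/h ÷ 1000 mL/L = 6.840 L/h
Maintenance: replace elimination → rate = CL × Css = 6.840 × 25 = 171.0 mg/h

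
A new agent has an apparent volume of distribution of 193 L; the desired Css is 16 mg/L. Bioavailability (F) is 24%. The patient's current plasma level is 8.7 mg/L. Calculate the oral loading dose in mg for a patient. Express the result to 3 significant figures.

Concentration deficit ΔC = 16 − 8.7 = 7.300 mg/L
LD = Vd × ΔC / F = 193.0 × 7.300 / 0.24 = 5870 mg

5870 mg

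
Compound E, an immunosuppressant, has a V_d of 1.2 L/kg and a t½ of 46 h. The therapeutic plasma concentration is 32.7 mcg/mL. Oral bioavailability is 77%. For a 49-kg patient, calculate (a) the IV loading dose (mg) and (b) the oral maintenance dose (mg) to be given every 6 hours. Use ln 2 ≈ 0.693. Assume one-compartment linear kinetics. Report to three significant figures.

Vd(total) = 49 kg × 1.2 L/kg = 58.80 L
LD = Vd × C = 58.80 × 32.7 = 1923 mg
CL = 0.693 × Vd / t½ = 0.693 × 58.80 / 46 = 0.8858 L/h
D = CL × Css × τ / F = 0.8858 × 32.7 × 6 / 0.77 = 225.7 mg

(a) 1920 mg; (b) 226 mg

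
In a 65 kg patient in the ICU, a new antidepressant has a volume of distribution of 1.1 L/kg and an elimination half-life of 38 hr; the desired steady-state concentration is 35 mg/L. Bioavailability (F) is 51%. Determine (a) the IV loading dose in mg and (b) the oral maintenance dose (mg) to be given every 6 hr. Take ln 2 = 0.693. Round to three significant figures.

(a) 2500 mg; (b) 537 mg

Vd = 1.1 L/kg × 65 kg = 71.50 L
LD = Vd × C = 71.50 × 35 = 2503 mg
CL = 0.693 × Vd / t½ = 0.693 × 71.50 / 38 = 1.304 L/h
D = CL × Css × τ / F = 1.304 × 35 × 6 / 0.51 = 536.9 mg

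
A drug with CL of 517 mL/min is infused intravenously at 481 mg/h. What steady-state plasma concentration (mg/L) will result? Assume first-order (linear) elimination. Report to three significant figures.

CL = 517 mL/min = 517 × 0.06 = 31.02 L/h
Css = rate / CL = 481 / 31.02 = 15.51 mg/L

15.5 mg/L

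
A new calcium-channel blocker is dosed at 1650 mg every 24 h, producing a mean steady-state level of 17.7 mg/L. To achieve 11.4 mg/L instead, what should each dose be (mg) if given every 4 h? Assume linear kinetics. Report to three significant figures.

177 mg

For first-order elimination, Css ∝ F·D/(CL·τ); F and CL are unchanged, so Css ∝ D/τ.
D₂ = D₁ × (Css,target / Css,current) × (τ₂/τ₁) = 1650 × (11.4/17.7) × (4/24) = 177.1 mg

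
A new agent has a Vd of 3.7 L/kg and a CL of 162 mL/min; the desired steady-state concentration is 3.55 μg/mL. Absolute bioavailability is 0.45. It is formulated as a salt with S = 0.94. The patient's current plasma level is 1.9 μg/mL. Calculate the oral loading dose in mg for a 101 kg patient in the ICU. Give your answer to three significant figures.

Vd = 3.7 L/kg × 101 kg = 373.7 L
Loading dose depends on Vd (not clearance): it fills the distribution volume.
Concentration deficit ΔC = 3.55 − 1.9 = 1.650 mg/L
LD = Vd × ΔC / F / S = 373.7 × 1.650 / 0.45 / 0.94 = 1458 mg

1460 mg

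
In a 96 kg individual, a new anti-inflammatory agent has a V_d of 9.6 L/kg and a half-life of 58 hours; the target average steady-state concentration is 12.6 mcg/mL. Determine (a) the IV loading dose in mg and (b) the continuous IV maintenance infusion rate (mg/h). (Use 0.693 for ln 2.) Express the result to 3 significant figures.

(a) 11600 mg; (b) 139 mg/h

Vd(total) = 96 kg × 9.6 L/kg = 921.6 L
LD = Vd × C = 921.6 × 12.6 = 11610 mg
CL = 0.693 × Vd / t½ = 0.693 × 921.6 / 58 = 11.01 L/h
Infusion rate = CL × Css = 11.01 × 12.6 = 138.7 mg/h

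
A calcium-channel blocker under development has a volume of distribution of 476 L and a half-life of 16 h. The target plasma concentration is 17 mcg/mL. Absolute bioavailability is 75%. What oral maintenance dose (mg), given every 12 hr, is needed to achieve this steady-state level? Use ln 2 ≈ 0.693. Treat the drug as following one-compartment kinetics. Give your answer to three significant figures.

k = 0.693/16 = 0.04331 h⁻¹, so CL = k·Vd = 0.04331 × 476.0 = 20.62 L/h
D = CL × Css × τ / F = 20.62 × 17 × 12 / 0.75 = 5609 mg

5610 mg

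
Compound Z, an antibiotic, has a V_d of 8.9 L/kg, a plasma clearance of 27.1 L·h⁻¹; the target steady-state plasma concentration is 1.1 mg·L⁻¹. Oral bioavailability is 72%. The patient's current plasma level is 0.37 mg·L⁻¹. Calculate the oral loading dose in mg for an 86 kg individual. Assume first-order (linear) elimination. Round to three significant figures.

Vd(total) = 86 kg × 8.9 L/kg = 765.4 L
Concentration deficit ΔC = 1.1 − 0.37 = 0.7300 mg/L
LD = Vd × ΔC / F = 765.4 × 0.7300 / 0.72 = 776.0 mg

776 mg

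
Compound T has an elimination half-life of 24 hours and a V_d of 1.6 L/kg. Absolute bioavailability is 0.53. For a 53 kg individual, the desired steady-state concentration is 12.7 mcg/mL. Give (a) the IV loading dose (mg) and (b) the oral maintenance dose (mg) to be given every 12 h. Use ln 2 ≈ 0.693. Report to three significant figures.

Vd(total) = 53 kg × 1.6 L/kg = 84.80 L
LD = Vd × C = 84.80 × 12.7 = 1077 mg
CL = 0.693 × Vd / t½ = 0.693 × 84.80 / 24 = 2.449 L/h
D = CL × Css × τ / F = 2.449 × 12.7 × 12 / 0.53 = 704.2 mg

(a) 1080 mg; (b) 704 mg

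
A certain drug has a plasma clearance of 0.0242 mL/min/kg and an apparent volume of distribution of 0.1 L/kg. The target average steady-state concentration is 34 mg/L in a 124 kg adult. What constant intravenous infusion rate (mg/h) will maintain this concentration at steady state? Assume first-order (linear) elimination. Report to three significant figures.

6.12 mg/h

CL = 0.0242 mL/min/kg × 124 kg = 3.001 mL/min = 3.001 × 60/1000 = 0.1801 L/h
Vd does not affect the maintenance rate; only clearance governs steady-state input.
Rate = CL × Css = 0.1801 × 34 = 6.123 mg/h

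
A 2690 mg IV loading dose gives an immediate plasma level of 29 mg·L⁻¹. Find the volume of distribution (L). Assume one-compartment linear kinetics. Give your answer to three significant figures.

Immediately after an IV bolus, C₀ = Dose / Vd, so Vd = Dose / C₀.
Vd = 2690 / 29 = 92.76 L

92.8 L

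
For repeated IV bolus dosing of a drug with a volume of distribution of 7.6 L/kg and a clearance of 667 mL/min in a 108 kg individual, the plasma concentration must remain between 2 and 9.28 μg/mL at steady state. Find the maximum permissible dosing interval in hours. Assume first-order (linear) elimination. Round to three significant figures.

31.5 h

Vd(total) = 108 kg × 7.6 L/kg = 820.8 L
CL = 667 mL/min = 667 × 0.06 = 40.02 L/h
k = CL / Vd = 40.02 / 820.8 = 0.04876 h⁻¹
Between IV bolus doses, concentration decays as C = C₀·e^(−kτ), so C_peak/C_trough = e^(kτ).
τ_max = ln(C_peak/C_trough) / k = ln(9.28/2) / 0.04876 = 1.535 / 0.04876 = 31.48 h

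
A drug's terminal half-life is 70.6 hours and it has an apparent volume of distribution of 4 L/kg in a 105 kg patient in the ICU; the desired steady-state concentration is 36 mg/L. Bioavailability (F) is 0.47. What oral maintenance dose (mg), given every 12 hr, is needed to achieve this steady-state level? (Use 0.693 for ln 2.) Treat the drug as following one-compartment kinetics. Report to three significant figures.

3790 mg

Total Vd = 4 × 105 = 420.0 L
CL = ln 2 · Vd / t½ = 0.693 × 420.0 / 70.6 = 4.123 L/h
D = CL × Css × τ / F = 4.123 × 36 × 12 / 0.47 = 3790 mg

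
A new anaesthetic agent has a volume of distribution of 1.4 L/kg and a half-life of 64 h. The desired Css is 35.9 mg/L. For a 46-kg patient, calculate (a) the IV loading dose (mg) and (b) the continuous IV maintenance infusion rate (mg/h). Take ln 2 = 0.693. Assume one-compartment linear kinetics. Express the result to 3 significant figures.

Vd(total) = 46 kg × 1.4 L/kg = 64.40 L
LD = Vd × C = 64.40 × 35.9 = 2312 mg
CL = 0.693 × Vd / t½ = 0.693 × 64.40 / 64 = 0.6973 L/h
Infusion rate = CL × Css = 0.6973 × 35.9 = 25.03 mg/h

(a) 2310 mg; (b) 25.0 mg/h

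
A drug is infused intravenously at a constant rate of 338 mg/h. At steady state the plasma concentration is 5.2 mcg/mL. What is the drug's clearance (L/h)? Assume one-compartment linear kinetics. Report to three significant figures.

65.0 L/h

At steady state, infusion rate = CL × Css, so CL = rate / Css.
CL = 338 / 5.2 = 65.00 L/h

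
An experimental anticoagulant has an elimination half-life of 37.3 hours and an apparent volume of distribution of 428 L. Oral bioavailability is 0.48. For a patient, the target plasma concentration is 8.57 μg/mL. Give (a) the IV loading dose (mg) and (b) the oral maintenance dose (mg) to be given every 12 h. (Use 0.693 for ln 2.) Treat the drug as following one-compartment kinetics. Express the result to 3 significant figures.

(a) 3670 mg; (b) 1700 mg

LD = Vd × C = 428.0 × 8.57 = 3668 mg
CL = 0.693 × Vd / t½ = 0.693 × 428.0 / 37.3 = 7.952 L/h
D = CL × Css × τ / F = 7.952 × 8.57 × 12 / 0.48 = 1704 mg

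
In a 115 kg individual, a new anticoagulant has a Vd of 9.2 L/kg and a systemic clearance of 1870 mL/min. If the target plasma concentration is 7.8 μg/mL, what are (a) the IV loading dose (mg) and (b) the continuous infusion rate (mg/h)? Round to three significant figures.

Vd(total) = 115 kg × 9.2 L/kg = 1058 L
Loading: fill Vd to C_target → 1058 L × 7.8 mg/L = 8252 mg
CL = 1870 mL/min × 60/1000 = 112.2 L/h
Maintenance infusion rate = CL × Css = 112.2 × 7.8 = 875.2 mg/h

(a) 8250 mg; (b) 875 mg/h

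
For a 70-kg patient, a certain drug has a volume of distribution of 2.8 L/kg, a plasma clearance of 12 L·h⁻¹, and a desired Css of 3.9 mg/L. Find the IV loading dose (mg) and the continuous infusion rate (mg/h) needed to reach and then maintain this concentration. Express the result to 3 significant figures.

Vd = 2.8 L/kg × 70 kg = 196.0 L
Loading: fill Vd to C_target → 196.0 L × 3.9 mg/L = 764.4 mg
Infusion rate = 12.00 L/h × 3.9 mg/L = 46.80 mg/h

(a) 764 mg; (b) 46.8 mg/h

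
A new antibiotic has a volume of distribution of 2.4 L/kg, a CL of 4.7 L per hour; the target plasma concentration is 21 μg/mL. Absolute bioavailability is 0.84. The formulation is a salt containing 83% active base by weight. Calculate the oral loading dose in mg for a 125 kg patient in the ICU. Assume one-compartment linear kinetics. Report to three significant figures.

9040 mg

Total Vd = 2.4 × 125 = 300.0 L
LD = Vd × C / F / S = 300.0 × 21.00 / 0.84 / 0.83 = 9036 mg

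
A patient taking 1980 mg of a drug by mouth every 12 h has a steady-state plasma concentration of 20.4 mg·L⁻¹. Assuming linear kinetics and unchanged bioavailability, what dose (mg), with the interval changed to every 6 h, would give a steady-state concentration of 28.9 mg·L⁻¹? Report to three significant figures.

With linear kinetics, Css is proportional to dose rate (D/τ) at fixed clearance.
D₂ = D₁ × (Css,target / Css,current) × (τ₂/τ₁) = 1980 × (28.9/20.4) × (6/12) = 1403 mg

1400 mg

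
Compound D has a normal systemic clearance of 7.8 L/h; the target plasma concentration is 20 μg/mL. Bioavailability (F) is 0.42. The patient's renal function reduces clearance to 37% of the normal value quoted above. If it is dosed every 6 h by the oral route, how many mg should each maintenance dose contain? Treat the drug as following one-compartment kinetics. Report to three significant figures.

Patient clearance = 0.37 × 7.800 = 2.886 L/h
D = CL × Css × τ / F = 2.886 × 20 × 6 / 0.42 = 824.6 mg

825 mg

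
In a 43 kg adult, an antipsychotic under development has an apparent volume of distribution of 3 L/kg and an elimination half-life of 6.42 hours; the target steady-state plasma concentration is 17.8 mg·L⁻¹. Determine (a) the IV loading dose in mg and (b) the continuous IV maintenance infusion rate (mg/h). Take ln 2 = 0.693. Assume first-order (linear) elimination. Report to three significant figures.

Vd(total) = 43 kg × 3 L/kg = 129.0 L
LD = Vd × C = 129.0 × 17.8 = 2296 mg
CL = 0.693 × Vd / t½ = 0.693 × 129.0 / 6.42 = 13.92 L/h
Infusion rate = CL × Css = 13.92 × 17.8 = 247.8 mg/h

(a) 2300 mg; (b) 248 mg/h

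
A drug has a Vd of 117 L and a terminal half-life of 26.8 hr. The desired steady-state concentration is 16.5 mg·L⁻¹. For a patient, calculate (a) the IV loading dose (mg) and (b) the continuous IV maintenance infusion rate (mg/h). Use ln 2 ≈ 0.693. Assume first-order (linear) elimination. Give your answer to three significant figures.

(a) 1930 mg; (b) 49.9 mg/h

LD = Vd × C = 117.0 × 16.5 = 1931 mg
CL = 0.693 × Vd / t½ = 0.693 × 117.0 / 26.8 = 3.025 L/h
Infusion rate = CL × Css = 3.025 × 16.5 = 49.91 mg/h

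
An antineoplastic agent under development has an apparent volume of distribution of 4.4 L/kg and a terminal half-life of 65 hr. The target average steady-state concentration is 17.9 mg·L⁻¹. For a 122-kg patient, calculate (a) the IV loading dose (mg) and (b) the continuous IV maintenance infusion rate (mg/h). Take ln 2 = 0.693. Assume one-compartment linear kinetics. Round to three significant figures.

(a) 9610 mg; (b) 102 mg/h

Vd = 4.4 L/kg × 122 kg = 536.8 L
LD = Vd × C = 536.8 × 17.9 = 9609 mg
CL = 0.693 × Vd / t½ = 0.693 × 536.8 / 65 = 5.723 L/h
Infusion rate = CL × Css = 5.723 × 17.9 = 102.4 mg/h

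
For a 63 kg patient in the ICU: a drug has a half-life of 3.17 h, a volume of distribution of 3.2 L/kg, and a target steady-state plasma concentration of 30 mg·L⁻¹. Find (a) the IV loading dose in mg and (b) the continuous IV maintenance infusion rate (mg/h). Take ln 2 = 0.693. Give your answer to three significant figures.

Total Vd = 3.2 × 63 = 201.6 L
LD = Vd × C = 201.6 × 30 = 6048 mg
CL = 0.693 × Vd / t½ = 0.693 × 201.6 / 3.17 = 44.07 L/h
Infusion rate = CL × Css = 44.07 × 30 = 1322 mg/h

(a) 6050 mg; (b) 1320 mg/h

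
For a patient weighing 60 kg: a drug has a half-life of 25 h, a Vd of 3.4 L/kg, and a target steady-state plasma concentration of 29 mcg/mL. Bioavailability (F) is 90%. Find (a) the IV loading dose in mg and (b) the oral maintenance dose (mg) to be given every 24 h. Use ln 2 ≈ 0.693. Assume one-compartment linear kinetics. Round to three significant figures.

(a) 5920 mg; (b) 4370 mg

Vd(total) = 60 kg × 3.4 L/kg = 204.0 L
LD = Vd × C = 204.0 × 29 = 5916 mg
CL = 0.693 × Vd / t½ = 0.693 × 204.0 / 25 = 5.655 L/h
D = CL × Css × τ / F = 5.655 × 29 × 24 / 0.9 = 4373 mg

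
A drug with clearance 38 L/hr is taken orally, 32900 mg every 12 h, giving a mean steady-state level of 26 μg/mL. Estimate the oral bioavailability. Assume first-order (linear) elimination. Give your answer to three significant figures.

0.360

F·D/τ = CL·Css at steady state → F = CL·Css·τ / D.
F = 38 × 26 × 12 / 32900 = 0.360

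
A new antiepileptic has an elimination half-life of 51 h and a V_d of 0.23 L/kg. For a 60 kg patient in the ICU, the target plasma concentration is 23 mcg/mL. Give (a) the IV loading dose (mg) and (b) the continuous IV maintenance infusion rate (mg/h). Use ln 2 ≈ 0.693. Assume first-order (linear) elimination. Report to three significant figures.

Vd = 0.23 L/kg × 60 kg = 13.80 L
LD = Vd × C = 13.80 × 23 = 317.4 mg
CL = 0.693 × Vd / t½ = 0.693 × 13.80 / 51 = 0.1875 L/h
Infusion rate = CL × Css = 0.1875 × 23 = 4.313 mg/h

(a) 317 mg; (b) 4.31 mg/h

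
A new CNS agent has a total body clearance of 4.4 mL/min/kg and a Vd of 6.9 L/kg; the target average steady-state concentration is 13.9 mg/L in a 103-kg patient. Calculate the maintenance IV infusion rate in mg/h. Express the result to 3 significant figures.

CL = 4.4 mL/min/kg × 103 kg = 453.2 mL/min = 453.2 × 60/1000 = 27.19 L/h
Rate = CL × Css = 27.19 × 13.9 = 377.9 mg/h

378 mg/h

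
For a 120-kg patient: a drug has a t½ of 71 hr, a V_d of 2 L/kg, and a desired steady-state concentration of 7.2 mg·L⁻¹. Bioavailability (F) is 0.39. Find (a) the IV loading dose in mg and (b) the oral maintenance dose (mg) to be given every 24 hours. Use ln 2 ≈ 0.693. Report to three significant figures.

Total Vd = 2 × 120 = 240.0 L
LD = Vd × C = 240.0 × 7.2 = 1728 mg
CL = 0.693 × Vd / t½ = 0.693 × 240.0 / 71 = 2.343 L/h
D = CL × Css × τ / F = 2.343 × 7.2 × 24 / 0.39 = 1038 mg

(a) 1730 mg; (b) 1040 mg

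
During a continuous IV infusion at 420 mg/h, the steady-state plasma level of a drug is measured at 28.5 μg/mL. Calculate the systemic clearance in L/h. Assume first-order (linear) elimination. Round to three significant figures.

14.7 L/h

At steady state, infusion rate = CL × Css, so CL = rate / Css.
CL = 420 / 28.5 = 14.74 L/h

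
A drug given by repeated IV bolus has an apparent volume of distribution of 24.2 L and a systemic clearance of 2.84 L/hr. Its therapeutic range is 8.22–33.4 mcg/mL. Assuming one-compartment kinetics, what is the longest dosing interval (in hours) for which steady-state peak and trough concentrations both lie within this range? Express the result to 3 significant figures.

11.9 h

k = CL / Vd = 2.840 / 24.20 = 0.1174 h⁻¹
Between IV bolus doses, concentration decays as C = C₀·e^(−kτ), so C_peak/C_trough = e^(kτ).
τ_max = ln(C_peak/C_trough) / k = ln(33.4/8.22) / 0.1174 = 1.402 / 0.1174 = 11.94 h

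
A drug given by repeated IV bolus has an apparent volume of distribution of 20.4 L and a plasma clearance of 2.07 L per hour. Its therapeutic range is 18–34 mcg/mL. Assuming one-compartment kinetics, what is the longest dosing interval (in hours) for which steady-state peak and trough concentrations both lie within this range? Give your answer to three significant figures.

k = CL / Vd = 2.070 / 20.40 = 0.1015 h⁻¹
Between IV bolus doses, concentration decays as C = C₀·e^(−kτ), so C_peak/C_trough = e^(kτ).
τ_max = ln(C_peak/C_trough) / k = ln(34/18) / 0.1015 = 0.6360 / 0.1015 = 6.266 h

6.27 h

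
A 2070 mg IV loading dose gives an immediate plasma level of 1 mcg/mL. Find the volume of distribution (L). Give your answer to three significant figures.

Immediately after an IV bolus, C₀ = Dose / Vd, so Vd = Dose / C₀.
Vd = 2070 / 1 = 2070 L

2070 L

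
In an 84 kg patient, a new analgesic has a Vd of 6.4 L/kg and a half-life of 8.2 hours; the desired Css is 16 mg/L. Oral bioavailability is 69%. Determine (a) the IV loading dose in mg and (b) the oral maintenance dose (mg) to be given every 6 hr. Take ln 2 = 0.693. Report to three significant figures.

Vd(total) = 84 kg × 6.4 L/kg = 537.6 L
LD = Vd × C = 537.6 × 16 = 8602 mg
CL = 0.693 × Vd / t½ = 0.693 × 537.6 / 8.2 = 45.43 L/h
D = CL × Css × τ / F = 45.43 × 16 × 6 / 0.69 = 6321 mg

(a) 8600 mg; (b) 6320 mg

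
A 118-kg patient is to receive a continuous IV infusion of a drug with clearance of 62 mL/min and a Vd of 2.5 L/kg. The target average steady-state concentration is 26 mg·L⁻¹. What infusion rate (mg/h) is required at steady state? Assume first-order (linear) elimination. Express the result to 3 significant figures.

CL = 62 mL/min × 60/1000 = 3.720 L/h
At steady state, infusion rate equals elimination rate: rate in = CL × Css.
Infusion rate = CL · Css = 3.720 L/h × 26 mg/L = 96.72 mg/h

96.7 mg/h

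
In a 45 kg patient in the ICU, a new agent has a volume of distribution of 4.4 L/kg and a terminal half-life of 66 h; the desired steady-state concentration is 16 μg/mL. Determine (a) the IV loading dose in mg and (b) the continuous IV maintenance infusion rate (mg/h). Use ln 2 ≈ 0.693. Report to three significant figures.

(a) 3170 mg; (b) 33.3 mg/h

Vd(total) = 45 kg × 4.4 L/kg = 198.0 L
LD = Vd × C = 198.0 × 16 = 3168 mg
CL = 0.693 × Vd / t½ = 0.693 × 198.0 / 66 = 2.079 L/h
Infusion rate = CL × Css = 2.079 × 16 = 33.26 mg/h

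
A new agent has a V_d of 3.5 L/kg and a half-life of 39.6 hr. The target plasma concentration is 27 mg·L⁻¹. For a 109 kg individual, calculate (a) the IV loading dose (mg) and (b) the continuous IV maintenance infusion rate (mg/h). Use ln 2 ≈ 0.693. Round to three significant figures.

(a) 10300 mg; (b) 180 mg/h

Total Vd = 3.5 × 109 = 381.5 L
LD = Vd × C = 381.5 × 27 = 10300 mg
CL = 0.693 × Vd / t½ = 0.693 × 381.5 / 39.6 = 6.676 L/h
Infusion rate = CL × Css = 6.676 × 27 = 180.3 mg/h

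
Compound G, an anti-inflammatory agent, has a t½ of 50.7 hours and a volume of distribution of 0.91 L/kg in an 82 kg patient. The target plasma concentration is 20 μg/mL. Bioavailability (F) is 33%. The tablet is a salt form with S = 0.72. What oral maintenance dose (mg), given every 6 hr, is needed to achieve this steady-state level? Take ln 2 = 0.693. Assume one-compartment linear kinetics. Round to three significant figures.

515 mg

Total Vd = 0.91 × 82 = 74.62 L
CL = ln 2 · Vd / t½ = 0.693 × 74.62 / 50.7 = 1.020 L/h
D = CL × Css × τ / F / S = 1.020 × 20 × 6 / 0.33 / 0.72 = 515.2 mg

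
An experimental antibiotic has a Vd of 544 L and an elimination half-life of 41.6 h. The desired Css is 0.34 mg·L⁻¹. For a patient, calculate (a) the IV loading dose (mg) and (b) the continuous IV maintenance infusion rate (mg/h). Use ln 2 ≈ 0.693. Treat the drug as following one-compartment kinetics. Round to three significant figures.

(a) 185 mg; (b) 3.08 mg/h

LD = Vd × C = 544.0 × 0.34 = 185.0 mg
CL = 0.693 × Vd / t½ = 0.693 × 544.0 / 41.6 = 9.062 L/h
Infusion rate = CL × Css = 9.062 × 0.34 = 3.081 mg/h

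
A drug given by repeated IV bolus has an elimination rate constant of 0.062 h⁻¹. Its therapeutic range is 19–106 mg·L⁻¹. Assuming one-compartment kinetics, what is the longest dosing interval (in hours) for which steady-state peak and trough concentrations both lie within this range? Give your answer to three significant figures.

27.7 h

Between IV bolus doses, concentration decays as C = C₀·e^(−kτ), so C_peak/C_trough = e^(kτ).
τ_max = ln(C_peak/C_trough) / k = ln(106/19) / 0.06200 = 1.719 / 0.06200 = 27.73 h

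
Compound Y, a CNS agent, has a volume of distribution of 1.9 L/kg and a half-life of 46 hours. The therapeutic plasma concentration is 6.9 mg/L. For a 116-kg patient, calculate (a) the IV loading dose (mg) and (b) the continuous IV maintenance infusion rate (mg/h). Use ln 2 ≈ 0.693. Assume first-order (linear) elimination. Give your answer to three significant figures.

(a) 1520 mg; (b) 22.9 mg/h

Vd = 1.9 L/kg × 116 kg = 220.4 L
LD = Vd × C = 220.4 × 6.9 = 1521 mg
CL = 0.693 × Vd / t½ = 0.693 × 220.4 / 46 = 3.320 L/h
Infusion rate = CL × Css = 3.320 × 6.9 = 22.91 mg/h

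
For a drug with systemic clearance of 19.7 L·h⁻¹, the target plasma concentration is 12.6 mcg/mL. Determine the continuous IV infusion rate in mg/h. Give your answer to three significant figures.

248 mg/h

R₀ = 19.70 × 12.6 = 248.2 mg/h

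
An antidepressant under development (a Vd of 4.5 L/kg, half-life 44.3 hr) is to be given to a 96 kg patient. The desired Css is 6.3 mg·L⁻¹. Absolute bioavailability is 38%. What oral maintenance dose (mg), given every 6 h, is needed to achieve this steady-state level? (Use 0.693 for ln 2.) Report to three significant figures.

672 mg

Total Vd = 4.5 × 96 = 432.0 L
k = 0.693/44.3 = 0.01564 h⁻¹, so CL = k·Vd = 0.01564 × 432.0 = 6.756 L/h
D = CL × Css × τ / F = 6.756 × 6.3 × 6 / 0.38 = 672.0 mg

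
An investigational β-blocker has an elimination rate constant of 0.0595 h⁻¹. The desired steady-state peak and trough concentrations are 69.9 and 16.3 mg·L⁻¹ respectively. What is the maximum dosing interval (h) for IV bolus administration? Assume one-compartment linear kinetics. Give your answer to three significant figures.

24.5 h

Between IV bolus doses, concentration decays as C = C₀·e^(−kτ), so C_peak/C_trough = e^(kτ).
τ_max = ln(C_peak/C_trough) / k = ln(69.9/16.3) / 0.05950 = 1.456 / 0.05950 = 24.47 h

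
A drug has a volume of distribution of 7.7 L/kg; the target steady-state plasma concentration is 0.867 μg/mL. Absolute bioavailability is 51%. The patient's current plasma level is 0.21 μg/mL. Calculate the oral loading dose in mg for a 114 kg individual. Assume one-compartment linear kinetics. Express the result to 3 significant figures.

1130 mg

Total Vd = 7.7 × 114 = 877.8 L
The loading dose fills Vd to the target concentration.
Concentration deficit ΔC = 0.867 − 0.21 = 0.6570 mg/L
LD = Vd × ΔC / F = 877.8 × 0.6570 / 0.51 = 1131 mg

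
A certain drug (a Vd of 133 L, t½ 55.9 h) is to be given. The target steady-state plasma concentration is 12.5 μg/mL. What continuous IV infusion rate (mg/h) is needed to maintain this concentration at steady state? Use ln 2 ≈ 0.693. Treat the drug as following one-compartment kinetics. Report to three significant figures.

20.6 mg/h

CL = 0.693 × Vd / t½ = 0.693 × 133.0 / 55.9 = 1.649 L/h
Infusion rate = CL × Css = 1.649 × 12.5 = 20.61 mg/h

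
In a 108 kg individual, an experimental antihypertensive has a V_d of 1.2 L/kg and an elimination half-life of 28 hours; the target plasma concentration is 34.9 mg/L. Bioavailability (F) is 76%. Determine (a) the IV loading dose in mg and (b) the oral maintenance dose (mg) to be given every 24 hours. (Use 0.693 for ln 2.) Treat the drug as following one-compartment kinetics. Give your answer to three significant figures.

Total Vd = 1.2 × 108 = 129.6 L
LD = Vd × C = 129.6 × 34.9 = 4523 mg
CL = 0.693 × Vd / t½ = 0.693 × 129.6 / 28 = 3.208 L/h
D = CL × Css × τ / F = 3.208 × 34.9 × 24 / 0.76 = 3536 mg

(a) 4520 mg; (b) 3540 mg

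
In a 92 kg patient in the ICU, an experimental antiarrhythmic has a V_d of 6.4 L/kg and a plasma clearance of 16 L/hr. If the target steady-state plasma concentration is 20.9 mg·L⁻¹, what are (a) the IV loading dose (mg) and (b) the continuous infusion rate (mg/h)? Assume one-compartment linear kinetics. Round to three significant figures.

(a) 12300 mg; (b) 334 mg/h

Vd = 6.4 L/kg × 92 kg = 588.8 L
Loading: fill Vd to C_target → 588.8 L × 20.9 mg/L = 12310 mg
Infusion rate = 16.00 L/h × 20.9 mg/L = 334.4 mg/h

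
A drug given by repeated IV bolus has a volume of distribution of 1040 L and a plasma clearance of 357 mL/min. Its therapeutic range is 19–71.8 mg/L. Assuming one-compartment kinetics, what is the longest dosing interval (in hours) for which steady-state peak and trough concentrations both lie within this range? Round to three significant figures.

CL = 357 mL/min = 357 × 0.06 = 21.42 L/h
k = CL / Vd = 21.42 / 1040 = 0.02060 h⁻¹
Between IV bolus doses, concentration decays as C = C₀·e^(−kτ), so C_peak/C_trough = e^(kτ).
τ_max = ln(C_peak/C_trough) / k = ln(71.8/19) / 0.02060 = 1.329 / 0.02060 = 64.51 h

64.5 h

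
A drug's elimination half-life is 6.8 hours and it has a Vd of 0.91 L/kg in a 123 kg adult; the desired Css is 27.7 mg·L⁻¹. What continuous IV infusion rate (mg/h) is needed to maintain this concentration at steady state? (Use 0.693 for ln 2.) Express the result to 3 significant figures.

316 mg/h

Vd = 0.91 L/kg × 123 kg = 111.9 L
k = 0.693/6.8 = 0.1019 h⁻¹, so CL = k·Vd = 0.1019 × 111.9 = 11.40 L/h
Infusion rate = CL × Css = 11.40 × 27.7 = 315.8 mg/h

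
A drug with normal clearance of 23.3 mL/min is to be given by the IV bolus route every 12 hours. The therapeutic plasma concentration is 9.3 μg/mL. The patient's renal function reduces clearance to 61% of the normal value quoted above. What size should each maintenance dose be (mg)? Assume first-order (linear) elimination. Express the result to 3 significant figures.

Convert clearance: 23.3 mL/min × 60 min/h ÷ 1000 mL/L = 1.398 L/h
Patient clearance = 0.61 × 1.398 = 0.8528 L/h
D = CL × Css × τ = 0.8528 × 9.3 × 12 = 95.17 mg

95.2 mg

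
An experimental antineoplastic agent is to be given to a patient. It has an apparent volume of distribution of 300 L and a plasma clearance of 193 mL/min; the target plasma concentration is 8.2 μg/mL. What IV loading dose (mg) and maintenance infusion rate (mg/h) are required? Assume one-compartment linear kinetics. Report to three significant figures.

(a) 2460 mg; (b) 95.0 mg/h

Loading dose = Vd × C = 300.0 × 8.2 = 2460 mg
Convert clearance: 193 mL/min × 60 min/h ÷ 1000 mL/L = 11.58 L/h
Infusion rate = 11.58 L/h × 8.2 mg/L = 94.96 mg/h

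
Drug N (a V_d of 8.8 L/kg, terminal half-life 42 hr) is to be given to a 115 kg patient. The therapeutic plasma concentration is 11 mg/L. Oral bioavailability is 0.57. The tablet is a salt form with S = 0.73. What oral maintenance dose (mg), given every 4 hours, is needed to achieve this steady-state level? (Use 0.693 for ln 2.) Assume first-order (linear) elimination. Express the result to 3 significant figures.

Vd(total) = 115 kg × 8.8 L/kg = 1012 L
CL = 0.693 × Vd / t½ = 0.693 × 1012 / 42 = 16.70 L/h
D = CL × Css × τ / F / S = 16.70 × 11 × 4 / 0.57 / 0.73 = 1766 mg

1770 mg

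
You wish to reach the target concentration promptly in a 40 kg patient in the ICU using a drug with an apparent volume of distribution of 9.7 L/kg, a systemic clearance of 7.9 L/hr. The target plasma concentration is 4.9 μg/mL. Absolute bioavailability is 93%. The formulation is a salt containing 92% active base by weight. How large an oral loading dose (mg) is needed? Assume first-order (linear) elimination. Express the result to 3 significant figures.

Vd = 9.7 L/kg × 40 kg = 388.0 L
Loading dose depends on Vd (not clearance): it fills the distribution volume.
LD = Vd × C / F / S = 388.0 × 4.900 / 0.93 / 0.92 = 2222 mg

2220 mg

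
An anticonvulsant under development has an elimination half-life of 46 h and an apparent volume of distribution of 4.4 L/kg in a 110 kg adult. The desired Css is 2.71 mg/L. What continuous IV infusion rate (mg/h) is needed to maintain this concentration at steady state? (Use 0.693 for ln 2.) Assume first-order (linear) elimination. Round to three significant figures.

19.8 mg/h

Vd(total) = 110 kg × 4.4 L/kg = 484.0 L
k = 0.693/46 = 0.01507 h⁻¹, so CL = k·Vd = 0.01507 × 484.0 = 7.294 L/h
Infusion rate = CL × Css = 7.294 × 2.71 = 19.77 mg/h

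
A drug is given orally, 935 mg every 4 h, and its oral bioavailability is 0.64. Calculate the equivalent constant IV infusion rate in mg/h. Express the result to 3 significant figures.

150 mg/h

Equivalent systemic input: infusion rate = F·D/τ.
Rate = 0.64 × 935 / 4 = 149.6 mg/h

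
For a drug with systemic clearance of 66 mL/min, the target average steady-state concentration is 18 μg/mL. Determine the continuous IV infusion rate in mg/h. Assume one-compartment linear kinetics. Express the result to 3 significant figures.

CL = 66 mL/min × 60/1000 = 3.960 L/h
Infusion rate = CL · Css = 3.960 L/h × 18 mg/L = 71.28 mg/h

71.3 mg/h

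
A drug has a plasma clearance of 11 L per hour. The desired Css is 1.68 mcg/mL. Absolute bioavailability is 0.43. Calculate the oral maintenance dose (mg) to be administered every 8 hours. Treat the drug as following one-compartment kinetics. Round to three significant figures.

D = CL × Css × τ / F = 11.00 × 1.68 × 8 / 0.43 = 343.8 mg

344 mg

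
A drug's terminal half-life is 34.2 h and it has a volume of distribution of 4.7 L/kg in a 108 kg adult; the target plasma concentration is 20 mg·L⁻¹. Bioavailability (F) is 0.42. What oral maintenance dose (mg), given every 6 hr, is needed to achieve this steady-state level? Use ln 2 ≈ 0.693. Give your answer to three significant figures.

Total Vd = 4.7 × 108 = 507.6 L
CL = 0.693 × Vd / t½ = 0.693 × 507.6 / 34.2 = 10.29 L/h
D = CL × Css × τ / F = 10.29 × 20 × 6 / 0.42 = 2940 mg

2940 mg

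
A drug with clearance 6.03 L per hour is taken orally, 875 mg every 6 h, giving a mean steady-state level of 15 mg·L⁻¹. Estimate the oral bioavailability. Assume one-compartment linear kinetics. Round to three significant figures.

0.620

F·D/τ = CL·Css at steady state → F = CL·Css·τ / D.
F = 6.03 × 15 × 6 / 875 = 0.620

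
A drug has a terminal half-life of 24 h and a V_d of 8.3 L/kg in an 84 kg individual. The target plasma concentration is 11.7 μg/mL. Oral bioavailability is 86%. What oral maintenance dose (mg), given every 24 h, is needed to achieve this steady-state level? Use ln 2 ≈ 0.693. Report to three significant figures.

Vd(total) = 84 kg × 8.3 L/kg = 697.2 L
CL = ln 2 · Vd / t½ = 0.693 × 697.2 / 24 = 20.13 L/h
D = CL × Css × τ / F = 20.13 × 11.7 × 24 / 0.86 = 6573 mg

6570 mg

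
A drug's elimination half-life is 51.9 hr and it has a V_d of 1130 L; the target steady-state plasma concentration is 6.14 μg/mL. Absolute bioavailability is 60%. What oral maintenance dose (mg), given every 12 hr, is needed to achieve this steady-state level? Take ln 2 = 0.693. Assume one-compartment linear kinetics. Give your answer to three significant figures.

1850 mg

CL = ln 2 · Vd / t½ = 0.693 × 1130 / 51.9 = 15.09 L/h
D = CL × Css × τ / F = 15.09 × 6.14 × 12 / 0.6 = 1853 mg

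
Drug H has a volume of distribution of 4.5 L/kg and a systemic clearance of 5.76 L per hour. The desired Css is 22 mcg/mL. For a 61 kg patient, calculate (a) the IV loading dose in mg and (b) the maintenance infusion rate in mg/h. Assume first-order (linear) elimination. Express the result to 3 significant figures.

Total Vd = 4.5 × 61 = 274.5 L
LD = Vd · C_target = 274.5 × 22 = 6039 mg
Infusion rate = 5.760 L/h × 22 mg/L = 126.7 mg/h

(a) 6040 mg; (b) 127 mg/h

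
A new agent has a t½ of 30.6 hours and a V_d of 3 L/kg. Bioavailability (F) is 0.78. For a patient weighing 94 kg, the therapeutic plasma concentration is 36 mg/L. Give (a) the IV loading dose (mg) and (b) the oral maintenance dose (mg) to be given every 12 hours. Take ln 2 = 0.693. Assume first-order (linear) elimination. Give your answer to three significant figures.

Vd = 3 L/kg × 94 kg = 282.0 L
LD = Vd × C = 282.0 × 36 = 10150 mg
CL = 0.693 × Vd / t½ = 0.693 × 282.0 / 30.6 = 6.386 L/h
D = CL × Css × τ / F = 6.386 × 36 × 12 / 0.78 = 3537 mg

(a) 10200 mg; (b) 3540 mg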